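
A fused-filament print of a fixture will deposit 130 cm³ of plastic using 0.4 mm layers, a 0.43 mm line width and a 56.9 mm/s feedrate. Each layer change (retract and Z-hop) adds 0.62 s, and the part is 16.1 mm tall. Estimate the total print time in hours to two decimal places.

Bead cross-section = 0.4 × 0.43, so 0.172 mm².
Path length: 130000 mm³ / 0.172 mm² → 755814 mm.
Time extruding = 755814 / 56.9 = 13283.2 s.
Number of layers: 16.1 / 0.4 → 41 (rounded up).
Layer-change overhead = 41 × 0.62, so 25.42 s.
Altogether 13283.2 + 25.42 = 13308.62 s, i.e. 3.70 hours.

3.70 hours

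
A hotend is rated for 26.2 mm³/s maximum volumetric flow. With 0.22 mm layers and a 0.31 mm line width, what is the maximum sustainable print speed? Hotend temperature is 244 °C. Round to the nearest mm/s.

384 mm/s

Bead cross-section = 0.22 × 0.31 = 0.0682 mm².
Max speed = 26.2 / 0.0682 = 384.16 ≈ 384 mm/s.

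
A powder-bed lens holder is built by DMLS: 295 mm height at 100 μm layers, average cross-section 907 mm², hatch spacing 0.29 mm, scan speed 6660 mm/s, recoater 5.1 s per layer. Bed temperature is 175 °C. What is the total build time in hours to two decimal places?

Layer count = ceil(295 / 0.1) = 2950.
Hatch length per layer: 907 / 0.29 → 3127.6 mm.
Per-layer scan time = 3127.6 / 6660, so 0.4696 s.
Layer cycle: 0.4696 + 5.1 → 5.5696 s.
Build time = 2950 × 5.5696 = 16430.32 s = 4.56 hours.

4.56 hours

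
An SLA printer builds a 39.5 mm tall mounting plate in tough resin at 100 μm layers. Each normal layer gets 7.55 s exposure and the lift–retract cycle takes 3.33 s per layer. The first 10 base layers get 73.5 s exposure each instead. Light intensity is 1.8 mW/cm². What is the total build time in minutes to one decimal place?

Layer count = ceil(39.5 / 0.1) = 395.
Base layers: 10 × (73.5 + 3.33) → 768.3 s.
Regular layers = 385 × (7.55 + 3.33), so 4188.8 s.
Sum: 768.3 + 4188.8 = 4957.1 s → 82.6 minutes.

82.6 minutes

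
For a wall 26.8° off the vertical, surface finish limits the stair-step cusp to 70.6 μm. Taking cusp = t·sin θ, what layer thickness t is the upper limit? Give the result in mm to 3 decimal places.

sin(26.8°) = 0.4509; t_max = 0.0706/0.4509 = 0.157 mm.

0.157 mm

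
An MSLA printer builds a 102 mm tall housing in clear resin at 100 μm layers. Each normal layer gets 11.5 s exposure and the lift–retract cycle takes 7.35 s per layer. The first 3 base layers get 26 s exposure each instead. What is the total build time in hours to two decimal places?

Layers = ⌈102/0.1⌉ = 1020.
Base layers = 3 × (26 + 7.35), so 100.05 s.
Normal layers = 1017 × (11.5 + 7.35), so 19170.45 s.
Sum: 100.05 + 19170.45 = 19270.5 s → 5.35 hours.

5.35 hours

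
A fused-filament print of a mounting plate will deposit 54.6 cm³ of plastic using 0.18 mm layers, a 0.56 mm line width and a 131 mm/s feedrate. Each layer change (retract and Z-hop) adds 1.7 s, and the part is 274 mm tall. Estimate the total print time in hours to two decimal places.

Extrusion cross-section: 0.18 × 0.56 → 0.1008 mm².
Toolpath length = 54.6 cm³ / 0.1008 mm² = 54600 / 0.1008 = 541666.7 mm.
Print-move time = 541666.7 / 131, so 4134.9 s.
Layers = ⌈274/0.18⌉ = 1523.
Non-print overhead = 1523 × 1.7 = 2589.1 s.
Total = 4134.9 + 2589.1 = 6724 s = 1.87 hours.

1.87 hours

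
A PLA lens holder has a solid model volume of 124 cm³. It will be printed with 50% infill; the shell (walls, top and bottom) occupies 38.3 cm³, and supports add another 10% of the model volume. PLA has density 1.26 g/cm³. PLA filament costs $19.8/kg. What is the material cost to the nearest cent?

$2.33

Volume inside the shell = 124 − 38.3 = 85.7 cm³.
Infill volume = 0.50 × 85.7 = 42.85 cm³.
Support = 0.10 × 124, so 12.4 cm³.
Total printed volume = 38.3 + 42.85 + 12.4, so 93.55 cm³.
Mass = 93.55 × 1.26 = 117.873 g.
At $19.8/kg: 117.873/1000 × 19.8 = $2.33.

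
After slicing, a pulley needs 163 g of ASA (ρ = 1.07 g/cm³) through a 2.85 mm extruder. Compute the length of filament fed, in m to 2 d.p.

23.88 m

Extruded volume: 163/1.07 = 152.3364 cm³ (152336.4 mm³).
A = π r² = π × 1.425² = 6.3794 mm².
L = V/A = 152336.4/6.3794 = 23879.42 mm → 23.88 m.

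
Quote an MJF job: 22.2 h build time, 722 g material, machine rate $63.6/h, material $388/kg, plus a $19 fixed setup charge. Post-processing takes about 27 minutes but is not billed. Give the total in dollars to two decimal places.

Time charge = 63.6 × 22.2 = $1411.92.
Material cost = 388 × 722/1000 = $280.136.
Total = 1411.92 + 280.136 + 19 = 1711.056 ≈ $1711.06.

$1711.06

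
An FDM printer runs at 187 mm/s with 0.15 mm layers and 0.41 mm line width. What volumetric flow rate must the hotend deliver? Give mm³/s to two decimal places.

Extrusion cross-section: 0.15 × 0.41 → 0.0615 mm².
Volumetric flow = 187 × 0.0615 = 11.50 mm³/s.

11.50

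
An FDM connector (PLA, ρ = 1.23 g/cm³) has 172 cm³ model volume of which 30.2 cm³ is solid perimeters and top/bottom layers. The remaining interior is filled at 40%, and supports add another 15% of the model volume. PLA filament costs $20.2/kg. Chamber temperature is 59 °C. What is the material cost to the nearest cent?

Volume inside the shell: 172 − 30.2 → 141.8 cm³.
Deposited infill = 0.40 × 141.8 = 56.72 cm³.
Support = 0.15 × 172 = 25.8 cm³.
Total printed volume = 30.2 + 56.72 + 25.8 = 112.72 cm³.
Mass = 112.72 × 1.23, so 138.6456 g.
At $20.2/kg: 138.6456/1000 × 20.2 = $2.80.

$2.80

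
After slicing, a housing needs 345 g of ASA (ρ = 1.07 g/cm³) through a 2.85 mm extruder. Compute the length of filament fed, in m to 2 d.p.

Extruded volume: 345/1.07 = 322.4299 cm³ (322429.9 mm³).
A = π r² = π × 1.425² = 6.3794 mm².
L = V/A = 322429.9/6.3794 = 50542.36 mm → 50.54 m.

50.54 m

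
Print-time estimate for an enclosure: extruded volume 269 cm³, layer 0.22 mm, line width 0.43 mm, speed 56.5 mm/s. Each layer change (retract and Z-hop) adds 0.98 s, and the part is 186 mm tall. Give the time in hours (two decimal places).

14.21 hours

Extrusion cross-section = 0.22 × 0.43, so 0.0946 mm².
Path length: 269000 mm³ / 0.0946 mm² → 2843551.8 mm.
Print-move time: 2843551.8 / 56.5 → 50328.4 s.
Layer count = ceil(186 / 0.22) = 846.
Non-print overhead: 846 × 0.98 → 829.08 s.
Total = 50328.4 + 829.08 = 51157.48 s = 14.21 hours.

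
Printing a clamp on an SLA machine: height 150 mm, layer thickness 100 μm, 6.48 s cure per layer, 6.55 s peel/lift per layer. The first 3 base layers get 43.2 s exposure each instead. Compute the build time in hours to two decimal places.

5.46 hours

Layer count = ceil(150 / 0.1) = 1500.
Base layers: 3 × (43.2 + 6.55) → 149.25 s.
Remaining layers = 1497 × (6.48 + 6.55) = 19505.91 s.
Total = 149.25 + 19505.91 = 19655.16 s = 5.46 hours.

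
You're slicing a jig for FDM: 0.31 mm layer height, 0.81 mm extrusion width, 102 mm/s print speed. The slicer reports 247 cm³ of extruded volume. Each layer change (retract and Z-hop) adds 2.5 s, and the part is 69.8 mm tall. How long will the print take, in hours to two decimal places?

Line area = 0.31 × 0.81 = 0.2511 mm².
Toolpath length = 247 cm³ / 0.2511 mm² = 247000 / 0.2511 = 983671.8 mm.
Print-move time = 983671.8 / 102 = 9643.8 s.
Layers = ⌈69.8/0.31⌉ = 226.
Non-print overhead = 226 × 2.5, so 565 s.
Altogether 9643.8 + 565 = 10208.8 s, i.e. 2.84 hours.

2.84 hours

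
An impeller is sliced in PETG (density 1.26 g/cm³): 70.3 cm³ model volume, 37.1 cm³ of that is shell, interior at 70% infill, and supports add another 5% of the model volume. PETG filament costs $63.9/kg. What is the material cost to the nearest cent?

Infill region = 70.3 − 37.1, so 33.2 cm³.
Infill deposited = 0.70 × 33.2, so 23.24 cm³.
Support = 0.05 × 70.3, so 3.515 cm³.
Deposited volume = 37.1 + 23.24 + 3.515, so 63.855 cm³.
Mass = 63.855 × 1.26, so 80.4573 g.
At $63.9/kg: 80.4573/1000 × 63.9 = $5.14.

$5.14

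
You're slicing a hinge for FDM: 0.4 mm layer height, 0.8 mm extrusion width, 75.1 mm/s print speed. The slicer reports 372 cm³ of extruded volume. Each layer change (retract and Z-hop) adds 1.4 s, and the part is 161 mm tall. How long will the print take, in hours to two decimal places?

4.46 hours

Bead cross-section: 0.4 × 0.8 → 0.32 mm².
Toolpath length = 372 cm³ / 0.32 mm² = 372000 / 0.32 = 1162500 mm.
Print-move time = 1162500 / 75.1, so 15479.4 s.
Number of layers: 161 / 0.4 → 403 (rounded up).
Layer-change overhead = 403 × 1.4 = 564.2 s.
Altogether 15479.4 + 564.2 = 16043.6 s, i.e. 4.46 hours.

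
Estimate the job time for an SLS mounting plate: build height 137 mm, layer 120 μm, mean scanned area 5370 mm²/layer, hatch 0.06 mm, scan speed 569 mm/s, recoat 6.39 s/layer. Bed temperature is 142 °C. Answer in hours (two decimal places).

Number of layers: 137 / 0.12 → 1142 (rounded up).
Scan path per layer: 5370 / 0.06 → 89500 mm.
Per-layer scan time = 89500 / 569 = 157.2935 s.
Time per layer = 157.2935 + 6.39, so 163.6835 s.
Total: 1142 × 163.6835 s = 186926.557 s → 51.92 hours.

51.92 hours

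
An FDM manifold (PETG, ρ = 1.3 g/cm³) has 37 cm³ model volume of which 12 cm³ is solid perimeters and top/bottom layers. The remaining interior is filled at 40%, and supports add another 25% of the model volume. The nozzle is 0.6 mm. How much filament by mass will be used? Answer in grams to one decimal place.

40.6 g

Infill region: 37 − 12 → 25 cm³.
Infill deposited: 0.40 × 25 → 10 cm³.
Support = 0.25 × 37, so 9.25 cm³.
Total printed volume = 12 + 10 + 9.25 = 31.25 cm³.
Mass = 31.25 × 1.3, so 40.625 g.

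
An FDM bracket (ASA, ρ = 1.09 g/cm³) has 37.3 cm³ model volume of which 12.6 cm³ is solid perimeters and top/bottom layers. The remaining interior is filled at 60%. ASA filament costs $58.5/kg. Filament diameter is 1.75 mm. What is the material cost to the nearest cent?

Volume inside the shell = 37.3 − 12.6 = 24.7 cm³.
Infill deposited = 0.60 × 24.7, so 14.82 cm³.
Deposited volume: 12.6 + 14.82 → 27.42 cm³.
Mass: 27.42 × 1.09 → 29.8878 g.
Cost = 29.8878 g / 1000 × $58.5/kg = $1.75.

$1.75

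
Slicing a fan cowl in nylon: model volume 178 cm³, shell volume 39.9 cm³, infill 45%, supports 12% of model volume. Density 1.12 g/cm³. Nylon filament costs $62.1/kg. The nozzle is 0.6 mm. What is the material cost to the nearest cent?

$8.58

Interior volume = 178 − 39.9, so 138.1 cm³.
Infill volume = 0.45 × 138.1 = 62.145 cm³.
Support = 0.12 × 178 = 21.36 cm³.
Total extruded: 39.9 + 62.145 + 21.36 → 123.405 cm³.
Mass: 123.405 × 1.12 → 138.2136 g.
Cost = 138.2136 g / 1000 × $62.1/kg = $8.58.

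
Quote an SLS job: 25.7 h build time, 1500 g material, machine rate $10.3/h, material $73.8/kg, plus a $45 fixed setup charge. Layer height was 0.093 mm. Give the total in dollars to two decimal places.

Time charge = 10.3 × 25.7 = $264.71.
Feedstock cost: 73.8 × 1500/1000 → $110.70.
Total = 264.71 + 110.70 + 45 = $420.41.

$420.41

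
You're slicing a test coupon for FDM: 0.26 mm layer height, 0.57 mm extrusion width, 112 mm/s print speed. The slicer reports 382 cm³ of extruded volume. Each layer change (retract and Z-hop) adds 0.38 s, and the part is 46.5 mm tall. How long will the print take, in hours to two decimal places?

Bead cross-section = 0.26 × 0.57 = 0.1482 mm².
Path length: 382000 mm³ / 0.1482 mm² → 2577597.8 mm.
Print-move time = 2577597.8 / 112, so 23014.3 s.
Number of layers: 46.5 / 0.26 → 179 (rounded up).
Layer-change overhead = 179 × 0.38, so 68.02 s.
Altogether 23014.3 + 68.02 = 23082.32 s, i.e. 6.41 hours.

6.41 hours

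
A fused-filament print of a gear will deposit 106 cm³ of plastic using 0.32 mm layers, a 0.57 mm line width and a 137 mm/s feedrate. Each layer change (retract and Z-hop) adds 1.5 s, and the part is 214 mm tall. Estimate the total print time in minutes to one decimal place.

Extrusion cross-section = 0.32 × 0.57, so 0.1824 mm².
Toolpath length = 106 cm³ / 0.1824 mm² = 106000 / 0.1824 = 581140.4 mm.
Time extruding = 581140.4 / 137 = 4241.9 s.
Layers = ⌈214/0.32⌉ = 669.
Non-print overhead = 669 × 1.5 = 1003.5 s.
Altogether 4241.9 + 1003.5 = 5245.4 s, i.e. 87.4 minutes.

87.4 minutes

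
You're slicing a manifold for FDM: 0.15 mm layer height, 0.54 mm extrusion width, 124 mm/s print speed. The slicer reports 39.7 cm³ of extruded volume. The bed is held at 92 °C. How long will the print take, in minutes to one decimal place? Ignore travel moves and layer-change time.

65.9 minutes

Extrusion cross-section = 0.15 × 0.54, so 0.081 mm².
Total extruded path = 39700/0.081 = 490123.5 mm.
Extrusion time: 490123.5 / 124 → 3952.6 s.
Converting: 3952.6 s = 65.9 minutes.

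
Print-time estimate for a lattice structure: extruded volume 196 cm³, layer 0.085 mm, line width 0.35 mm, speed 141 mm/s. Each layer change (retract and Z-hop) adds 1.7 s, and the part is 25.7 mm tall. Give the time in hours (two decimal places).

Line area: 0.085 × 0.35 → 0.02975 mm².
Total extruded path = 196000/0.02975 = 6588235.3 mm.
Time extruding = 6588235.3 / 141, so 46725.1 s.
Layers = ⌈25.7/0.085⌉ = 303.
Z-hop total: 303 × 1.7 → 515.1 s.
Altogether 46725.1 + 515.1 = 47240.2 s, i.e. 13.12 hours.

13.12 hours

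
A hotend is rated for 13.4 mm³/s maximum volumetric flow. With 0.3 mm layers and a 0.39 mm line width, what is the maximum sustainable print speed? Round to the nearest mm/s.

Bead cross-section = 0.3 × 0.39, so 0.117 mm².
v_max = Q/A = 13.4/0.117 = 114.53 mm/s → 115 mm/s.

115 mm/s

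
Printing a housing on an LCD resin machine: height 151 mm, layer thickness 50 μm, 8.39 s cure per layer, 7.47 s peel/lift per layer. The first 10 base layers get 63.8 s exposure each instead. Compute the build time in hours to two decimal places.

13.46 hours

Number of layers: 151 / 0.05 → 3020 (rounded up).
Burn-in layers: 10 × (63.8 + 7.47) → 712.7 s.
Normal layers: 3010 × (8.39 + 7.47) → 47738.6 s.
Total = 712.7 + 47738.6 = 48451.3 s = 13.46 hours.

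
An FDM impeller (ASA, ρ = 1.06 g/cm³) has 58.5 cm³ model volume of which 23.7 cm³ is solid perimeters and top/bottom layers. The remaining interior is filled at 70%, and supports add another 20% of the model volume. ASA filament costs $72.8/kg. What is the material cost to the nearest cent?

$4.61

Infill region = 58.5 − 23.7 = 34.8 cm³.
Infill volume: 0.70 × 34.8 → 24.36 cm³.
Support: 0.20 × 58.5 → 11.7 cm³.
Total extruded = 23.7 + 24.36 + 11.7 = 59.76 cm³.
Mass = 59.76 × 1.06 = 63.3456 g.
Cost = 63.3456 g / 1000 × $72.8/kg = $4.61.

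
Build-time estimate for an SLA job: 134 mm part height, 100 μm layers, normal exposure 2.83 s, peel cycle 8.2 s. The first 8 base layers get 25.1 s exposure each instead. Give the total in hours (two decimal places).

4.16 hours

Layers = ⌈134/0.1⌉ = 1340.
Burn-in layers = 8 × (25.1 + 8.2), so 266.4 s.
Normal layers: 1332 × (2.83 + 8.2) → 14691.96 s.
Total = 266.4 + 14691.96 = 14958.36 s = 4.16 hours.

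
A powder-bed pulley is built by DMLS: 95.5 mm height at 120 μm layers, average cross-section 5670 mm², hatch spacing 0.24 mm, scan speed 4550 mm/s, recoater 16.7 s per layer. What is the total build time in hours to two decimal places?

4.84 hours

Layers = ⌈95.5/0.12⌉ = 796.
Scan path per layer: 5670 / 0.24 → 23625 mm.
Laser time per layer = 23625 / 4550 = 5.1923 s.
Time per layer: 5.1923 + 16.7 → 21.8923 s.
Total: 796 × 21.8923 s = 17426.2708 s → 4.84 hours.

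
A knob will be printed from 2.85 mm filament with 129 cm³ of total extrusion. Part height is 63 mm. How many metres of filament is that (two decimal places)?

20.22 m

Filament cross-section = π × (2.85/2)² = 6.3794 mm².
L = 129000 mm³ / 6.3794 mm² = 20221.34 mm, i.e. 20.22 m.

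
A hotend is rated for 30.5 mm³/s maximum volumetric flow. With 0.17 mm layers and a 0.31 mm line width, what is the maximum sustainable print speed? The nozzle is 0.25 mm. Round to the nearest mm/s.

579 mm/s

Extrusion cross-section: 0.17 × 0.31 → 0.0527 mm².
Max speed = 30.5 / 0.0527 = 578.75 ≈ 579 mm/s.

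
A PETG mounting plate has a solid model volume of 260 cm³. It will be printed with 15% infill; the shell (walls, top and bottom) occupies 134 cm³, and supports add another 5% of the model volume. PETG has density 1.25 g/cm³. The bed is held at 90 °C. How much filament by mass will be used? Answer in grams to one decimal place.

Volume inside the shell = 260 − 134 = 126 cm³.
Infill volume = 0.15 × 126, so 18.9 cm³.
Support = 0.05 × 260 = 13 cm³.
Total extruded = 134 + 18.9 + 13 = 165.9 cm³.
Mass: 165.9 × 1.25 → 207.375 g.

207.4 g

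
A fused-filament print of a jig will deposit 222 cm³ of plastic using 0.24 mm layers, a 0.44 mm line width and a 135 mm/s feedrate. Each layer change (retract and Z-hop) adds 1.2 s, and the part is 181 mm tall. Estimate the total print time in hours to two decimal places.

Line area = 0.24 × 0.44 = 0.1056 mm².
Toolpath length = 222 cm³ / 0.1056 mm² = 222000 / 0.1056 = 2102272.7 mm.
Print-move time: 2102272.7 / 135 → 15572.4 s.
Layers = ⌈181/0.24⌉ = 755.
Layer-change overhead: 755 × 1.2 → 906 s.
Total = 15572.4 + 906 = 16478.4 s = 4.58 hours.

4.58 hours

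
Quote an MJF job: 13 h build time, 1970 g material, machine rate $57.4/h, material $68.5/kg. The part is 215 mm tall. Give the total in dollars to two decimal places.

$881.15

Time charge = 57.4 × 13, so $746.20.
Material cost = 68.5 × 1970/1000 = $134.945.
Job cost: 746.20 + 134.945 = 881.145 ≈ $881.15.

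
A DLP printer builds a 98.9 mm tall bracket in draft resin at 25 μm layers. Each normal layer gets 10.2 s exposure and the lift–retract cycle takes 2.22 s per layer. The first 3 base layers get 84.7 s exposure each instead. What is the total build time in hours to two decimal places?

Layers = ⌈98.9/0.025⌉ = 3956.
Burn-in layers: 3 × (84.7 + 2.22) → 260.76 s.
Normal layers: 3953 × (10.2 + 2.22) → 49096.26 s.
Total = 260.76 + 49096.26 = 49357.02 s = 13.71 hours.

13.71 hours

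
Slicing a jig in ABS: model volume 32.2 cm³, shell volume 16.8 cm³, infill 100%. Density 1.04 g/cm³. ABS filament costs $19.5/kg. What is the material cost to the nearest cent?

$0.65

Infill region: 32.2 − 16.8 → 15.4 cm³.
Infill deposited = 1.00 × 15.4 = 15.4 cm³.
Deposited volume = 16.8 + 15.4, so 32.2 cm³.
Mass: 32.2 × 1.04 → 33.488 g.
Cost = 33.488 g / 1000 × $19.5/kg = $0.65.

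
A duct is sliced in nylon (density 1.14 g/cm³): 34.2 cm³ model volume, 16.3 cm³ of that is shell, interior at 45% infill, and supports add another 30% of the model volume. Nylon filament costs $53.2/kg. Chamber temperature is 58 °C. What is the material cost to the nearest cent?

Interior volume = 34.2 − 16.3, so 17.9 cm³.
Deposited infill = 0.45 × 17.9 = 8.055 cm³.
Support = 0.30 × 34.2, so 10.26 cm³.
Total extruded = 16.3 + 8.055 + 10.26, so 34.615 cm³.
Mass = 34.615 × 1.14, so 39.4611 g.
Cost = 39.4611 g / 1000 × $53.2/kg = $2.10.

$2.10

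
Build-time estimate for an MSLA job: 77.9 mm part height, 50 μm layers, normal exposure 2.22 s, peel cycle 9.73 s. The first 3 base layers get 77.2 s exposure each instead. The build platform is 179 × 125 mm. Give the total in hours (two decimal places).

5.23 hours

Layers = ⌈77.9/0.05⌉ = 1558.
Bottom layers: 3 × (77.2 + 9.73) → 260.79 s.
Normal layers = 1555 × (2.22 + 9.73) = 18582.25 s.
Sum: 260.79 + 18582.25 = 18843.04 s → 5.23 hours.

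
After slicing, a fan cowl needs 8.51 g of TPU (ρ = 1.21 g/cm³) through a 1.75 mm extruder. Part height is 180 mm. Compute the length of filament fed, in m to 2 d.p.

2.92 m

Volume = 8.51 g / 1.21 g·cm⁻³ = 7.0331 cm³ = 7033.1 mm³.
Cross-section of 1.75 mm filament: π·(1.75/2)² = 2.4053 mm².
L = V/A = 7033.1/2.4053 = 2924 mm → 2.92 m.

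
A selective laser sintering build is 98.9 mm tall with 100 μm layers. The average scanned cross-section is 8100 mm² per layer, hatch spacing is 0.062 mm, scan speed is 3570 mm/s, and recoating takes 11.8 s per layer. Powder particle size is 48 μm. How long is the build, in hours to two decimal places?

13.30 hours

Number of layers: 98.9 / 0.1 → 989 (rounded up).
Scan path per layer = 8100 / 0.062 = 130645.2 mm.
Laser time per layer = 130645.2 / 3570, so 36.5953 s.
Per-layer time = 36.5953 + 11.8 = 48.3953 s.
Build time = 989 × 48.3953 = 47862.9517 s = 13.30 hours.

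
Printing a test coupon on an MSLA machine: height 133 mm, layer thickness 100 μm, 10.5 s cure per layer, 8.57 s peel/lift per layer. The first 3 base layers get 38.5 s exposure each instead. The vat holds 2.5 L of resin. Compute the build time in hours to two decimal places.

7.07 hours

Number of layers: 133 / 0.1 → 1330 (rounded up).
Bottom layers = 3 × (38.5 + 8.57) = 141.21 s.
Normal layers = 1327 × (10.5 + 8.57), so 25305.89 s.
Total = 141.21 + 25305.89 = 25447.1 s = 7.07 hours.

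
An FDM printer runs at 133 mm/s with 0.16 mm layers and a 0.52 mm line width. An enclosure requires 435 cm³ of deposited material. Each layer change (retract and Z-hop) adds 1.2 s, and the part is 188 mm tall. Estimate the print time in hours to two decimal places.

Bead cross-section = 0.16 × 0.52, so 0.0832 mm².
Total extruded path = 435000/0.0832 = 5228365.4 mm.
Time extruding = 5228365.4 / 133 = 39311 s.
Number of layers: 188 / 0.16 → 1175 (rounded up).
Layer-change overhead: 1175 × 1.2 → 1410 s.
Altogether 39311 + 1410 = 40721 s, i.e. 11.31 hours.

11.31 hours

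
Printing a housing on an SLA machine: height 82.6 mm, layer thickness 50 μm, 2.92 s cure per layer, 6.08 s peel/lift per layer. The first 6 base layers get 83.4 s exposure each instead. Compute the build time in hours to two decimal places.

4.26 hours

Layer count = ceil(82.6 / 0.05) = 1652.
Bottom layers = 6 × (83.4 + 6.08) = 536.88 s.
Regular layers = 1646 × (2.92 + 6.08) = 14814 s.
Sum: 536.88 + 14814 = 15350.88 s → 4.26 hours.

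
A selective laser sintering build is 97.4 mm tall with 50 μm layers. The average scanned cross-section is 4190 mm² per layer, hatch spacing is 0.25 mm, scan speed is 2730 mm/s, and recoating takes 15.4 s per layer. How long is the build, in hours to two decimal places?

Layers = ⌈97.4/0.05⌉ = 1948.
Scan path per layer = 4190 / 0.25, so 16760 mm.
Laser time per layer: 16760 / 2730 → 6.1392 s.
Time per layer = 6.1392 + 15.4, so 21.5392 s.
Total: 1948 × 21.5392 s = 41958.3616 s → 11.66 hours.

11.66 hours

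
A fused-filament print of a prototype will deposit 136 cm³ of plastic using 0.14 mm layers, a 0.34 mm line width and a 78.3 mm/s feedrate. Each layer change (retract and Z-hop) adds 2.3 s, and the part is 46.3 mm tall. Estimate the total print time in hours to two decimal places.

10.35 hours

Bead cross-section: 0.14 × 0.34 → 0.0476 mm².
Toolpath length = 136 cm³ / 0.0476 mm² = 136000 / 0.0476 = 2857142.9 mm.
Time extruding = 2857142.9 / 78.3, so 36489.7 s.
Layer count = ceil(46.3 / 0.14) = 331.
Z-hop total = 331 × 2.3 = 761.3 s.
Total = 36489.7 + 761.3 = 37251 s = 10.35 hours.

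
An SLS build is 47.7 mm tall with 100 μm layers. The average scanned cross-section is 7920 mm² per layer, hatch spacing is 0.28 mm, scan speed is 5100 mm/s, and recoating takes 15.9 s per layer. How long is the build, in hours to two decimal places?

Number of layers: 47.7 / 0.1 → 477 (rounded up).
Hatch length per layer = 7920 / 0.28, so 28285.7 mm.
Laser time per layer = 28285.7 / 5100, so 5.5462 s.
Per-layer time: 5.5462 + 15.9 → 21.4462 s.
Total: 477 × 21.4462 s = 10229.8374 s → 2.84 hours.

2.84 hours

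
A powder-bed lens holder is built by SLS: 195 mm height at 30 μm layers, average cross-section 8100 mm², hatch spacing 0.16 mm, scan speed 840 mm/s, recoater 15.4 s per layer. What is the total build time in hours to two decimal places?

Layers = ⌈195/0.03⌉ = 6500.
Per-layer scan distance: 8100 / 0.16 → 50625 mm.
Per-layer scan time: 50625 / 840 → 60.2679 s.
Per-layer time = 60.2679 + 15.4, so 75.6679 s.
Total: 6500 × 75.6679 s = 491841.35 s → 136.62 hours.

136.62 hours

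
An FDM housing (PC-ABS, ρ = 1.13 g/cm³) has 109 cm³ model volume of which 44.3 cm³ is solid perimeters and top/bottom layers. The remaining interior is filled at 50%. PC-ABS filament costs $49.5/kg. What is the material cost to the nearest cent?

$4.29

Volume inside the shell = 109 − 44.3, so 64.7 cm³.
Deposited infill = 0.50 × 64.7, so 32.35 cm³.
Total printed volume = 44.3 + 32.35 = 76.65 cm³.
Mass = 76.65 × 1.13 = 86.6145 g.
At $49.5/kg: 86.6145/1000 × 49.5 = $4.29.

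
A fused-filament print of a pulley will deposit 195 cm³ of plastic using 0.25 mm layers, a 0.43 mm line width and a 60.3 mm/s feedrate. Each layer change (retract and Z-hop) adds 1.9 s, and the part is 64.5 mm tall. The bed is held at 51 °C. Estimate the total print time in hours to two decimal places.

8.49 hours

Bead cross-section = 0.25 × 0.43, so 0.1075 mm².
Path length: 195000 mm³ / 0.1075 mm² → 1813953.5 mm.
Print-move time = 1813953.5 / 60.3, so 30082.1 s.
Number of layers: 64.5 / 0.25 → 258 (rounded up).
Non-print overhead: 258 × 1.9 → 490.2 s.
Altogether 30082.1 + 490.2 = 30572.3 s, i.e. 8.49 hours.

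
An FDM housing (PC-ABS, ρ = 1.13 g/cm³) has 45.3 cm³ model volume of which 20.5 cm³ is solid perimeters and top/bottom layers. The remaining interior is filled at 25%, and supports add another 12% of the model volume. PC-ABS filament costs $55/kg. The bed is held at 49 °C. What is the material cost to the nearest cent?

Infill region: 45.3 − 20.5 → 24.8 cm³.
Infill volume: 0.25 × 24.8 → 6.2 cm³.
Support = 0.12 × 45.3 = 5.436 cm³.
Deposited volume = 20.5 + 6.2 + 5.436 = 32.136 cm³.
Mass: 32.136 × 1.13 → 36.31368 g.
At $55/kg: 36.31368/1000 × 55 = $2.00.

$2.00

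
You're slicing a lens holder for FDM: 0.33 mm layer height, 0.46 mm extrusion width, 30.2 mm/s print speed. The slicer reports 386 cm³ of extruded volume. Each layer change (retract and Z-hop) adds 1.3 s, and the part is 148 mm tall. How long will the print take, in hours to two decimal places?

Line area = 0.33 × 0.46 = 0.1518 mm².
Total extruded path = 386000/0.1518 = 2542819.5 mm.
Time extruding = 2542819.5 / 30.2, so 84199.3 s.
Layer count = ceil(148 / 0.33) = 449.
Layer-change overhead: 449 × 1.3 → 583.7 s.
Altogether 84199.3 + 583.7 = 84783 s, i.e. 23.55 hours.

23.55 hours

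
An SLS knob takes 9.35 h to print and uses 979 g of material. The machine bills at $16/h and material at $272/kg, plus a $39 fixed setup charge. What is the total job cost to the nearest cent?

$454.89

Machine-time cost: 16 × 9.35 → $149.60.
Feedstock cost = 272 × 979/1000 = $266.288.
Total = 149.60 + 266.288 + 39 = 454.888 ≈ $454.89.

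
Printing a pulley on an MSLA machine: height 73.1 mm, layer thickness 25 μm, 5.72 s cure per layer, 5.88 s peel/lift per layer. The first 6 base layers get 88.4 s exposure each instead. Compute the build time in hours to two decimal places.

Number of layers: 73.1 / 0.025 → 2924 (rounded up).
Base layers = 6 × (88.4 + 5.88) = 565.68 s.
Normal layers = 2918 × (5.72 + 5.88) = 33848.8 s.
Total = 565.68 + 33848.8 = 34414.48 s = 9.56 hours.

9.56 hours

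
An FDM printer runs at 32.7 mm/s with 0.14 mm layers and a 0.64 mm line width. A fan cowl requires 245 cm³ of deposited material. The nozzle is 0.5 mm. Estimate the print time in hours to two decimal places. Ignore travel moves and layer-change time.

Bead cross-section: 0.14 × 0.64 → 0.0896 mm².
Toolpath length = 245 cm³ / 0.0896 mm² = 245000 / 0.0896 = 2734375 mm.
Extrusion time = 2734375 / 32.7 = 83620 s.
83620 s = 23.23 hours.

23.23 hours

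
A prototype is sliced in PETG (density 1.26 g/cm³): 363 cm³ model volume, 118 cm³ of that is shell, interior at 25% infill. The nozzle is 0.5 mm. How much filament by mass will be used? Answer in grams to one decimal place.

225.9 g

Volume inside the shell: 363 − 118 → 245 cm³.
Infill volume = 0.25 × 245, so 61.25 cm³.
Total printed volume = 118 + 61.25, so 179.25 cm³.
Mass = 179.25 × 1.26, so 225.855 g.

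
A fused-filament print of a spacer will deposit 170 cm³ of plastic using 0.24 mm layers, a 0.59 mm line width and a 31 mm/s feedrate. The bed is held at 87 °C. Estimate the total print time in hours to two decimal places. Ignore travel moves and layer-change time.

Line area: 0.24 × 0.59 → 0.1416 mm².
Path length: 170000 mm³ / 0.1416 mm² → 1200565 mm.
Extrusion time: 1200565 / 31 → 38727.9 s.
Converting: 38727.9 s = 10.76 hours.

10.76 hours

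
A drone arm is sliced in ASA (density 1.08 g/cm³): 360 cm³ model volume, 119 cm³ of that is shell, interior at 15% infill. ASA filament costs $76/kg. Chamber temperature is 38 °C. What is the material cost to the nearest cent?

Infill region = 360 − 119 = 241 cm³.
Deposited infill = 0.15 × 241 = 36.15 cm³.
Deposited volume = 119 + 36.15 = 155.15 cm³.
Mass = 155.15 × 1.08, so 167.562 g.
At $76/kg: 167.562/1000 × 76 = $12.73.

$12.73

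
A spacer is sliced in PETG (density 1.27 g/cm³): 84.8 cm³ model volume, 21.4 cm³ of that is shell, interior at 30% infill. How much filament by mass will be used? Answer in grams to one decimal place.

Volume inside the shell = 84.8 − 21.4, so 63.4 cm³.
Infill deposited: 0.30 × 63.4 → 19.02 cm³.
Deposited volume = 21.4 + 19.02 = 40.42 cm³.
Mass = 40.42 × 1.27 = 51.3334 g.

51.3 g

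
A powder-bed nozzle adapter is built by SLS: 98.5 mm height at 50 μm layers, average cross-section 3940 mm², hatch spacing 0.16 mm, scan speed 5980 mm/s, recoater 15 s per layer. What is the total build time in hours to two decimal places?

10.46 hours

Layer count = ceil(98.5 / 0.05) = 1970.
Scan path per layer = 3940 / 0.16, so 24625 mm.
Per-layer scan time = 24625 / 5980, so 4.1179 s.
Per-layer time: 4.1179 + 15 → 19.1179 s.
Build time = 1970 × 19.1179 = 37662.263 s = 10.46 hours.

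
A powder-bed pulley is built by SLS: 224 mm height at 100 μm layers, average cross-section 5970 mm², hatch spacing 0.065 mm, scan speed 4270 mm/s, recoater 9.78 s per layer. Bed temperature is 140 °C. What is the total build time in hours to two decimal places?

19.47 hours

Number of layers: 224 / 0.1 → 2240 (rounded up).
Hatch length per layer = 5970 / 0.065, so 91846.2 mm.
Per-layer scan time = 91846.2 / 4270 = 21.5096 s.
Layer cycle = 21.5096 + 9.78, so 31.2896 s.
Build time = 2240 × 31.2896 = 70088.704 s = 19.47 hours.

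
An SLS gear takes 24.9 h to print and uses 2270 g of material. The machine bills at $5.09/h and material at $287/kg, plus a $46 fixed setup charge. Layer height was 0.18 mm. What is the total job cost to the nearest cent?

$824.23

Time charge = 5.09 × 24.9, so $126.741.
Feedstock cost = 287 × 2270/1000, so $651.49.
Total = 126.741 + 651.49 + 46 = 824.231 ≈ $824.23.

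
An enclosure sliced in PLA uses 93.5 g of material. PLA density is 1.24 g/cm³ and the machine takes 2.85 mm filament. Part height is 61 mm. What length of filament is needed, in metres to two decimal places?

11.82 m

Extruded volume: 93.5/1.24 = 75.4032 cm³ (75403.2 mm³).
Cross-section of 2.85 mm filament: π·(2.85/2)² = 6.3794 mm².
Length = 75403.2 / 6.3794 = 11819.79 mm = 11.82 m.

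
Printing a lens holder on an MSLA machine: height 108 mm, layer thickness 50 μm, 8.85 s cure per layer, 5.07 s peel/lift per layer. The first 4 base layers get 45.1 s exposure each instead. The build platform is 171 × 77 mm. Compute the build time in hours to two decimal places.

Layers = ⌈108/0.05⌉ = 2160.
Bottom layers: 4 × (45.1 + 5.07) → 200.68 s.
Remaining layers = 2156 × (8.85 + 5.07) = 30011.52 s.
Sum: 200.68 + 30011.52 = 30212.2 s → 8.39 hours.

8.39 hours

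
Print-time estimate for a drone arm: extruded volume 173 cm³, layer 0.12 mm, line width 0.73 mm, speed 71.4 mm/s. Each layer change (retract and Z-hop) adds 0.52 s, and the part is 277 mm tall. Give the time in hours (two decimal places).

8.02 hours

Bead cross-section = 0.12 × 0.73 = 0.0876 mm².
Total extruded path = 173000/0.0876 = 1974885.8 mm.
Time extruding = 1974885.8 / 71.4 = 27659.5 s.
Layers = ⌈277/0.12⌉ = 2309.
Non-print overhead = 2309 × 0.52, so 1200.68 s.
Altogether 27659.5 + 1200.68 = 28860.18 s, i.e. 8.02 hours.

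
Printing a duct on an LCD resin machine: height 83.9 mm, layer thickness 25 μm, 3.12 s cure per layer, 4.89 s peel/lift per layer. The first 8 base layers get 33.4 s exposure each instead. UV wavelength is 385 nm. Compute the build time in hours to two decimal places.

7.53 hours

Layer count = ceil(83.9 / 0.025) = 3356.
Base layers = 8 × (33.4 + 4.89), so 306.32 s.
Remaining layers = 3348 × (3.12 + 4.89) = 26817.48 s.
Sum: 306.32 + 26817.48 = 27123.8 s → 7.53 hours.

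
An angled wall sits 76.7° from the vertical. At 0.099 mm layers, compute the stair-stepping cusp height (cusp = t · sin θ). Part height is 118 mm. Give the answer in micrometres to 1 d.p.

h_c = t·sin θ = 0.099 × 0.9732 = 0.096347 mm (96.3 μm).

96.3 μm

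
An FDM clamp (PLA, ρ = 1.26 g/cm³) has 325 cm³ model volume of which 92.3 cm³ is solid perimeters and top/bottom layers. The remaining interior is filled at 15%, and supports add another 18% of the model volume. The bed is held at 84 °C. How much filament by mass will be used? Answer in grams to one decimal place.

234.0 g

Infill region: 325 − 92.3 → 232.7 cm³.
Infill volume = 0.15 × 232.7, so 34.905 cm³.
Support = 0.18 × 325, so 58.5 cm³.
Deposited volume = 92.3 + 34.905 + 58.5, so 185.705 cm³.
Mass = 185.705 × 1.26, so 233.9883 g.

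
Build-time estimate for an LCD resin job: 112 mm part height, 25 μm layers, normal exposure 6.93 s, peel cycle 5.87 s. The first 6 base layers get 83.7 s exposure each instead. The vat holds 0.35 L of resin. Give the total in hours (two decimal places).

16.06 hours

Layer count = ceil(112 / 0.025) = 4480.
Base layers = 6 × (83.7 + 5.87) = 537.42 s.
Remaining layers = 4474 × (6.93 + 5.87), so 57267.2 s.
Total = 537.42 + 57267.2 = 57804.62 s = 16.06 hours.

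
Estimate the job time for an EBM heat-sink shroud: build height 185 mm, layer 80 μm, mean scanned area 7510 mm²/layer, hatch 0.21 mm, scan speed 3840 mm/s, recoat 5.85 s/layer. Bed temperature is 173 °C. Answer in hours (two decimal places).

9.74 hours

Layers = ⌈185/0.08⌉ = 2313.
Scan path per layer = 7510 / 0.21, so 35761.9 mm.
Per-layer scan time = 35761.9 / 3840 = 9.313 s.
Layer cycle = 9.313 + 5.85 = 15.163 s.
Build time = 2313 × 15.163 = 35072.019 s = 9.74 hours.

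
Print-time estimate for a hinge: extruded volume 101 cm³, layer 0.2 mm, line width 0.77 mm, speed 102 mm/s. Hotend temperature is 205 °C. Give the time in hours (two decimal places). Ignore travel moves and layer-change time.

Line area: 0.2 × 0.77 → 0.154 mm².
Toolpath length = 101 cm³ / 0.154 mm² = 101000 / 0.154 = 655844.2 mm.
Time extruding: 655844.2 / 102 → 6429.8 s.
Converting: 6429.8 s = 1.79 hours.

1.79 hours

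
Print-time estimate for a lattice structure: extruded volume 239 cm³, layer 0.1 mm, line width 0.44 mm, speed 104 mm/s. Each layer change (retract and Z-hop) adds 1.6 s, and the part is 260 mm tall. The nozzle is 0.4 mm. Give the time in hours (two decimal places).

Extrusion cross-section = 0.1 × 0.44 = 0.044 mm².
Path length: 239000 mm³ / 0.044 mm² → 5431818.2 mm.
Extrusion time = 5431818.2 / 104, so 52229 s.
Layer count = ceil(260 / 0.1) = 2600.
Z-hop total: 2600 × 1.6 → 4160 s.
Altogether 52229 + 4160 = 56389 s, i.e. 15.66 hours.

15.66 hours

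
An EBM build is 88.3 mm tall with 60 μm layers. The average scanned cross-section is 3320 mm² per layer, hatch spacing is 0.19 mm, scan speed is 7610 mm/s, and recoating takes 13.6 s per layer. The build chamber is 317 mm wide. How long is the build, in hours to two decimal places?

Number of layers: 88.3 / 0.06 → 1472 (rounded up).
Per-layer scan distance = 3320 / 0.19, so 17473.7 mm.
Per-layer scan time = 17473.7 / 7610 = 2.2961 s.
Per-layer time = 2.2961 + 13.6, so 15.8961 s.
Build time = 1472 × 15.8961 = 23399.0592 s = 6.50 hours.

6.50 hours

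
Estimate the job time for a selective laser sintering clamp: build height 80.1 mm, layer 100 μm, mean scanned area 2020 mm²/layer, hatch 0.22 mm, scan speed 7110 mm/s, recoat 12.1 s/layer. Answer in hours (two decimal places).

2.98 hours

Number of layers: 80.1 / 0.1 → 801 (rounded up).
Scan path per layer: 2020 / 0.22 → 9181.8 mm.
Scan time per layer = 9181.8 / 7110 = 1.2914 s.
Per-layer time: 1.2914 + 12.1 → 13.3914 s.
Build time = 801 × 13.3914 = 10726.5114 s = 2.98 hours.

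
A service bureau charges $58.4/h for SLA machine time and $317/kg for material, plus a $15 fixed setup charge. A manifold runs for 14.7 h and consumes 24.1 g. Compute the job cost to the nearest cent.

Machine cost: 58.4 × 14.7 → $858.48.
Material cost = 317 × 24.1/1000 = $7.6397.
Adding setup: 858.48 + 7.6397 + 15 → 881.1197 ≈ $881.12.

$881.12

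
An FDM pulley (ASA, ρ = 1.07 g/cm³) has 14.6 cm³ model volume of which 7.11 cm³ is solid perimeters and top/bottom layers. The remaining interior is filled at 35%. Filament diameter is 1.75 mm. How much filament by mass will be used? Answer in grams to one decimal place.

Volume inside the shell = 14.6 − 7.11 = 7.49 cm³.
Deposited infill: 0.35 × 7.49 → 2.6215 cm³.
Deposited volume = 7.11 + 2.6215 = 9.7315 cm³.
Mass = 9.7315 × 1.07, so 10.412705 g.

10.4 g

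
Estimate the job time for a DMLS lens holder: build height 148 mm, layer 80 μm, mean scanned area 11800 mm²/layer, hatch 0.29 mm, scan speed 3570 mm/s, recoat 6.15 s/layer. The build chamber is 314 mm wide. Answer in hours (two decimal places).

Layer count = ceil(148 / 0.08) = 1850.
Hatch length per layer = 11800 / 0.29 = 40689.7 mm.
Per-layer scan time: 40689.7 / 3570 → 11.3977 s.
Per-layer time = 11.3977 + 6.15 = 17.5477 s.
1850 layers × 17.5477 s/layer = 32463.245 s, i.e. 9.02 hours.

9.02 hours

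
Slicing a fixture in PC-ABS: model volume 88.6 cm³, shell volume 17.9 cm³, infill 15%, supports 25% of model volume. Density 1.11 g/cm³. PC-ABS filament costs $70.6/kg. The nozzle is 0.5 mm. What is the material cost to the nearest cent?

$3.97

Infill region: 88.6 − 17.9 → 70.7 cm³.
Infill deposited = 0.15 × 70.7, so 10.605 cm³.
Support = 0.25 × 88.6 = 22.15 cm³.
Total printed volume: 17.9 + 10.605 + 22.15 → 50.655 cm³.
Mass: 50.655 × 1.11 → 56.22705 g.
At $70.6/kg: 56.22705/1000 × 70.6 = $3.97.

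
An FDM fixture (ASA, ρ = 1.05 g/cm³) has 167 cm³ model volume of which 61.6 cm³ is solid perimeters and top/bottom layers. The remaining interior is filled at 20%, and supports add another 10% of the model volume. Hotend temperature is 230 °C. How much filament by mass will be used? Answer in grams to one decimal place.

Volume inside the shell = 167 − 61.6 = 105.4 cm³.
Deposited infill: 0.20 × 105.4 → 21.08 cm³.
Support = 0.10 × 167 = 16.7 cm³.
Deposited volume = 61.6 + 21.08 + 16.7, so 99.38 cm³.
Mass = 99.38 × 1.05 = 104.349 g.

104.3 g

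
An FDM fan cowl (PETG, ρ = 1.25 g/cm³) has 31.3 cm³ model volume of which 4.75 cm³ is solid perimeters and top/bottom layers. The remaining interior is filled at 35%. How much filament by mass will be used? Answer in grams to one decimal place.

17.6 g

Interior volume: 31.3 − 4.75 → 26.55 cm³.
Infill deposited = 0.35 × 26.55 = 9.2925 cm³.
Deposited volume = 4.75 + 9.2925 = 14.0425 cm³.
Mass = 14.0425 × 1.25 = 17.553125 g.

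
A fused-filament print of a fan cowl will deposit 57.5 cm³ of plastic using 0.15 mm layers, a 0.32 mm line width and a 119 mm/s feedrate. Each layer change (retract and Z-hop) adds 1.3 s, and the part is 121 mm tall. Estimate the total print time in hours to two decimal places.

3.09 hours

Extrusion cross-section: 0.15 × 0.32 → 0.048 mm².
Path length: 57500 mm³ / 0.048 mm² → 1197916.7 mm.
Extrusion time: 1197916.7 / 119 → 10066.5 s.
Layers = ⌈121/0.15⌉ = 807.
Layer-change overhead = 807 × 1.3, so 1049.1 s.
Altogether 10066.5 + 1049.1 = 11115.6 s, i.e. 3.09 hours.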